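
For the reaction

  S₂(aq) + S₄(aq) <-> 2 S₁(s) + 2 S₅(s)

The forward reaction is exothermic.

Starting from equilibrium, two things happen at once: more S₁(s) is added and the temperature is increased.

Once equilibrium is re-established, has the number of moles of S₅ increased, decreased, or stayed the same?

decreases

S₁ is a pure solid; its activity is 1 regardless of amount, so Q is unaffected — no shift from this change.
The forward reaction is exothermic. Raising T favours the endothermic direction — shift to the left.
The net shift is to the left. S₅ is a product, so its amount decreases.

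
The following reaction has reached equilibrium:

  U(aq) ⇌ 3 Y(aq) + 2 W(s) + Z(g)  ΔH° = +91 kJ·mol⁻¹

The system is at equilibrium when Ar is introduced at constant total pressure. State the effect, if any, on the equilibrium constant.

The equilibrium constant depends only on temperature. This perturbation may move the position of equilibrium, but since T is unchanged, K itself is unchanged.

unchanged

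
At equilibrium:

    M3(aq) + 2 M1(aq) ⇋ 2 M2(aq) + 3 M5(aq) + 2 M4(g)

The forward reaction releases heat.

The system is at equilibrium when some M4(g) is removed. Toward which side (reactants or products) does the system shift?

right

Removing M4 (g), a product, drives the reaction to the right.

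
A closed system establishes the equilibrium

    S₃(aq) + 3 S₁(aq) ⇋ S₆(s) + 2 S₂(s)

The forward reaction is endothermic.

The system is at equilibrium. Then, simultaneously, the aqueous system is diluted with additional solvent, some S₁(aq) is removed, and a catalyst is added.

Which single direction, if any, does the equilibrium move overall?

Dilution lowers every aqueous concentration by the same factor. Δn_aq = 0 − 4 = -4, so the system shifts toward the side with more dissolved moles — to the left.
Removing S₁ (aq), a reactant, drives the reaction to the left.
A catalyst speeds both forward and reverse rates equally; it changes neither Q nor K — no shift from this change.
Only the nonzero effect(s) matter; the net shift is to the left.

left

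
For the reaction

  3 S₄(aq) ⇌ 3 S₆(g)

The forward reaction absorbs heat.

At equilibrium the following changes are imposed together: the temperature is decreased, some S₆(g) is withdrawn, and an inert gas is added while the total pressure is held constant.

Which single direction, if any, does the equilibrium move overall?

The forward reaction is endothermic. Lowering T favours the exothermic direction — shift to the left.
Removing S₆ (g), a product, drives the reaction to the right.
Adding inert gas at constant total pressure expands the volume and lowers every reacting partial pressure. With Δn_gas = 3 − 0 = +3, Q moves away from K toward the side with fewer gas moles, so the system shifts toward the side with more gas moles — to the right.
The individual effects push in opposite directions; without quantitative information the net direction cannot be determined.

cannot be determined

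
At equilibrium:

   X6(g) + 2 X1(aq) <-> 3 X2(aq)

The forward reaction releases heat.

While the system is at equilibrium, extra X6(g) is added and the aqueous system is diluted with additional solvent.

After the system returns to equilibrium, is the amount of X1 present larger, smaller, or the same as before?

Adding X6 (g), a reactant, drives the reaction to the right.
Dilution lowers every aqueous concentration by the same factor. Δn_aq = 3 − 2 = +1, so the system shifts toward the side with more dissolved moles — to the right.
The net shift is to the right. X1 is a reactant, so its amount decreases.

decreases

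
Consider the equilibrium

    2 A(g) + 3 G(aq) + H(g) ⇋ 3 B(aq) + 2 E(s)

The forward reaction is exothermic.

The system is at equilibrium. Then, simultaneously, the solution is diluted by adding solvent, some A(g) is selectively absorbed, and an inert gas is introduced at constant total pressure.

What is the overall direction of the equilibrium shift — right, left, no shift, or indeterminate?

Dilution scales every aqueous concentration by the same factor. Δn_aq = 3 − 3 = 0, so Q is unchanged — no shift.
Removing A (g), a reactant, drives the reaction to the left.
Adding inert gas at constant total pressure expands the volume and lowers every reacting partial pressure. With Δn_gas = 0 − 3 = -3, Q moves away from K toward the side with fewer gas moles, so the system shifts toward the side with more gas moles — to the left.
Only the nonzero effect(s) matter; the net shift is to the left.

left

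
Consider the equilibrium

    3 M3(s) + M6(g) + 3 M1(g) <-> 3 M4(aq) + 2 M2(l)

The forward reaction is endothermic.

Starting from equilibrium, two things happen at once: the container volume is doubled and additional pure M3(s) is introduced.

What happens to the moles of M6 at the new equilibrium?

Gas moles: reactants 4, products 0 (Δn_gas = -4). Expansion shifts the system toward the side with more moles of gas — to the left.
M3 is a pure solid; its activity is 1 regardless of amount, so Q is unaffected — no shift from this change.
The net shift is to the left. M6 is a reactant, so its amount increases.

increases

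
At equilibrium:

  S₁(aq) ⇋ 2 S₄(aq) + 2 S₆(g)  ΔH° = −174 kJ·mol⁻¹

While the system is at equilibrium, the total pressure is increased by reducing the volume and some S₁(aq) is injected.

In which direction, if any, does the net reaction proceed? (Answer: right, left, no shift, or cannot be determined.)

cannot be determined

Gas moles: reactants 0, products 2 (Δn_gas = +2). Compression shifts the system toward the side with fewer moles of gas — to the left.
Adding S₁ (aq), a reactant, drives the reaction to the right.
The individual effects push in opposite directions; without quantitative information the net direction cannot be determined.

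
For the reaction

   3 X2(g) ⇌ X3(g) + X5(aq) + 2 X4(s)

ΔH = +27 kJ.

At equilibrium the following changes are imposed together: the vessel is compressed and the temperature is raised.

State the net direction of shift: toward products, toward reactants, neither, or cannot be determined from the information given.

right

Gas moles: reactants 3, products 1 (Δn_gas = -2). Compression shifts the system toward the side with fewer moles of gas — to the right.
The forward reaction is endothermic. Raising T favours the endothermic direction — shift to the right.
All effects act in the same direction — net shift to the right.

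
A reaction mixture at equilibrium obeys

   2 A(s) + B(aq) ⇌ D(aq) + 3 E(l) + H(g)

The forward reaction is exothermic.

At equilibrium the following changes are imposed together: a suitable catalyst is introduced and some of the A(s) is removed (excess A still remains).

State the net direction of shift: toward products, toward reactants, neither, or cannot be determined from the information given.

no shift

A catalyst speeds both forward and reverse rates equally; it changes neither Q nor K — no shift from this change.
A is a pure solid; its activity is 1 regardless of amount, so Q is unaffected — no shift from this change.
None of the changes alters Q relative to K, so there is no net shift.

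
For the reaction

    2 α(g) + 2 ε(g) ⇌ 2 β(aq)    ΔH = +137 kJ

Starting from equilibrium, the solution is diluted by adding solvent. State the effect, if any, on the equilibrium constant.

unchanged

The equilibrium constant depends only on temperature. This perturbation may move the position of equilibrium, but since T is unchanged, K itself is unchanged.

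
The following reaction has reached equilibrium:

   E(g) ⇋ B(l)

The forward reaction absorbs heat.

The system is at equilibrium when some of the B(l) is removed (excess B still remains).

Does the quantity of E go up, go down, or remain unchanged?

B is a pure liquid; its activity is 1 regardless of amount, so Q is unaffected — no shift from this change.
No net shift occurs, so the amount of E is unchanged.

unchanged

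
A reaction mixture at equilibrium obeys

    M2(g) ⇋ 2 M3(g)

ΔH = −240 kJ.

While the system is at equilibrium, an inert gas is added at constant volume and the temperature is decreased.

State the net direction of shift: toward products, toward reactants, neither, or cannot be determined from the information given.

At constant volume, adding an inert gas leaves every reacting species' partial pressure unchanged, so Q is unchanged — no shift from this change.
The forward reaction is exothermic. Lowering T favours the exothermic direction — shift to the right.
Only the nonzero effect(s) matter; the net shift is to the right.

right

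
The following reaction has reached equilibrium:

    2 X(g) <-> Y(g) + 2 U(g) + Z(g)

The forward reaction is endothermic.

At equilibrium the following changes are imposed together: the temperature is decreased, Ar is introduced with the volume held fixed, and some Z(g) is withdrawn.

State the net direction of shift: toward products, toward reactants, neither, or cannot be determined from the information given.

cannot be determined

The forward reaction is endothermic. Lowering T favours the exothermic direction — shift to the left.
At constant volume, adding an inert gas leaves every reacting species' partial pressure unchanged, so Q is unchanged — no shift from this change.
Removing Z (g), a product, drives the reaction to the right.
The individual effects push in opposite directions; without quantitative information the net direction cannot be determined.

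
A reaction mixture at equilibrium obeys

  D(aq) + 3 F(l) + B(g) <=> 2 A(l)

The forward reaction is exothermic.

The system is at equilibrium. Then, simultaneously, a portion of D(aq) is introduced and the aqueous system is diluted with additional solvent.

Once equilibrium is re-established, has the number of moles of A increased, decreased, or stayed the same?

Adding D (aq), a reactant, drives the reaction to the right.
Dilution lowers every aqueous concentration by the same factor. Δn_aq = 0 − 1 = -1, so the system shifts toward the side with more dissolved moles — to the left.
The two effects oppose each other, so the net shift — and hence the change in A — cannot be determined from the given information.

cannot be determined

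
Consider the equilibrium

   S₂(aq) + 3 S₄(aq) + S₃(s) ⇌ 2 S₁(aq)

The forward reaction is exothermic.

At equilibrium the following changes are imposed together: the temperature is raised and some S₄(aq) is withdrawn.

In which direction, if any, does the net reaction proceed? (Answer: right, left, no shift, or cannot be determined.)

The forward reaction is exothermic. Raising T favours the endothermic direction — shift to the left.
Removing S₄ (aq), a reactant, drives the reaction to the left.
All effects act in the same direction — net shift to the left.

left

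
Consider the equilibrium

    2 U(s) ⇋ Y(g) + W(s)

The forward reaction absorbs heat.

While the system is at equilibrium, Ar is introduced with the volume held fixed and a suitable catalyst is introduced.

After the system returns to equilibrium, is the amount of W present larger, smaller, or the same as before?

unchanged

At constant volume, adding an inert gas leaves every reacting species' partial pressure unchanged, so Q is unchanged — no shift from this change.
A catalyst speeds both forward and reverse rates equally; it changes neither Q nor K — no shift from this change.
No net shift occurs, so the amount of W is unchanged.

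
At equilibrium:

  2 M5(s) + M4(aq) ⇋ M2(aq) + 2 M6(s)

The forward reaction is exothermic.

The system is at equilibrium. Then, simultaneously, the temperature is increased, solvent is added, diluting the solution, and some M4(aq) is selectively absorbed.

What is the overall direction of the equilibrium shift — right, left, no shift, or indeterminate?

The forward reaction is exothermic. Raising T favours the endothermic direction — shift to the left.
Dilution scales every aqueous concentration by the same factor. Δn_aq = 1 − 1 = 0, so Q is unchanged — no shift.
Removing M4 (aq), a reactant, drives the reaction to the left.
Only the nonzero effect(s) matter; the net shift is to the left.

left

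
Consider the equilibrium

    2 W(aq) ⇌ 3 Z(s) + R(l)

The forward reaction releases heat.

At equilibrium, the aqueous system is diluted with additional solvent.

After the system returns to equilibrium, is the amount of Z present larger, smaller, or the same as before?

decreases

Dilution lowers every aqueous concentration by the same factor. Δn_aq = 0 − 2 = -2, so the system shifts toward the side with more dissolved moles — to the left.
The net shift is to the left. Z is a product, so its amount decreases.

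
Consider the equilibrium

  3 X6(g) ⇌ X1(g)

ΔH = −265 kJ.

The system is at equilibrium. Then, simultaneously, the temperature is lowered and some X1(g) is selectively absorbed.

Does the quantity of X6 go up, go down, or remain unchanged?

The forward reaction is exothermic. Lowering T favours the exothermic direction — shift to the right.
Removing X1 (g), a product, drives the reaction to the right.
The net shift is to the right. X6 is a reactant, so its amount decreases.

decreases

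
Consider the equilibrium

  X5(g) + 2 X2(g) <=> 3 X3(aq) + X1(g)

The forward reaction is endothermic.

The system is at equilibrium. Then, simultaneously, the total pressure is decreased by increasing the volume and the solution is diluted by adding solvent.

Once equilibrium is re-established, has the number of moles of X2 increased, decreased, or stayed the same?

Gas moles: reactants 3, products 1 (Δn_gas = -2). Expansion shifts the system toward the side with more moles of gas — to the left.
Dilution lowers every aqueous concentration by the same factor. Δn_aq = 3 − 0 = +3, so the system shifts toward the side with more dissolved moles — to the right.
The two effects oppose each other, so the net shift — and hence the change in X2 — cannot be determined from the given information.

cannot be determined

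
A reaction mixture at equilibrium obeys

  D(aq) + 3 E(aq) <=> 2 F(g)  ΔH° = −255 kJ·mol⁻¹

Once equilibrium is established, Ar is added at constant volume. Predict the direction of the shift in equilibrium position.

no shift

At constant volume, adding an inert gas leaves every reacting species' partial pressure unchanged, so Q is unchanged — no shift from this change.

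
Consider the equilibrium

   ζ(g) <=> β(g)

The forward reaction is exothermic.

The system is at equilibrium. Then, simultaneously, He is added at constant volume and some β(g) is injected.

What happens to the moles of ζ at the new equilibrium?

increases

At constant volume, adding an inert gas leaves every reacting species' partial pressure unchanged, so Q is unchanged — no shift from this change.
Adding β (g), a product, drives the reaction to the left.
The net shift is to the left. ζ is a reactant, so its amount increases.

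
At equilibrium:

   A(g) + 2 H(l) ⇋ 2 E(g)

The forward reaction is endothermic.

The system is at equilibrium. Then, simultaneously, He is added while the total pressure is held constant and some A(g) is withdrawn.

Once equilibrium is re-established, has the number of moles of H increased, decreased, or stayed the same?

cannot be determined

Adding inert gas at constant total pressure expands the volume and lowers every reacting partial pressure. With Δn_gas = 2 − 1 = +1, Q moves away from K toward the side with fewer gas moles, so the system shifts toward the side with more gas moles — to the right.
Removing A (g), a reactant, drives the reaction to the left.
The two effects oppose each other, so the net shift — and hence the change in H — cannot be determined from the given information.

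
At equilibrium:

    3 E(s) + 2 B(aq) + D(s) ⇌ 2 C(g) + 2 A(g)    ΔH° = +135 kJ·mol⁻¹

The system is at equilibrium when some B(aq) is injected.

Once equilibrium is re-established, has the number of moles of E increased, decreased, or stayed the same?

decreases

Adding B (aq), a reactant, drives the reaction to the right.
The net shift is to the right. E is a reactant, so its amount decreases.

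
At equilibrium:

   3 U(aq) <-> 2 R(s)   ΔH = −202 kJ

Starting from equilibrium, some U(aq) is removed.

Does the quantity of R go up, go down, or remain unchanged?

decreases

Removing U (aq), a reactant, drives the reaction to the left.
The net shift is to the left. R is a product, so its amount decreases.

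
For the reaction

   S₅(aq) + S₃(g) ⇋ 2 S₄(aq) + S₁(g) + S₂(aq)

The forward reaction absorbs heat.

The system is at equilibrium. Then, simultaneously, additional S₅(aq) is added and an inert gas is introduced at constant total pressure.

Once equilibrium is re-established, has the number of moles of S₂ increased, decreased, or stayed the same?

Adding S₅ (aq), a reactant, drives the reaction to the right.
Adding inert gas at constant total pressure expands the volume, scaling every reacting partial pressure by the same factor. Δn_gas = 1 − 1 = 0, so Q is unchanged — no shift.
The net shift is to the right. S₂ is a product, so its amount increases.

increases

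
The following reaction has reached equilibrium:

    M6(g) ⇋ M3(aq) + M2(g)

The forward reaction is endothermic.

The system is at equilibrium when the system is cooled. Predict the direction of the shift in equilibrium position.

left

The forward reaction is endothermic. Lowering T favours the exothermic direction — shift to the left.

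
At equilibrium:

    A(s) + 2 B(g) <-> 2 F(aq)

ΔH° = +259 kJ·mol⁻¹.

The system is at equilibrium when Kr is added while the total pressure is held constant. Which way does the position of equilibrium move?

Adding inert gas at constant total pressure expands the volume and lowers every reacting partial pressure. With Δn_gas = 0 − 2 = -2, Q moves away from K toward the side with fewer gas moles, so the system shifts toward the side with more gas moles — to the left.

left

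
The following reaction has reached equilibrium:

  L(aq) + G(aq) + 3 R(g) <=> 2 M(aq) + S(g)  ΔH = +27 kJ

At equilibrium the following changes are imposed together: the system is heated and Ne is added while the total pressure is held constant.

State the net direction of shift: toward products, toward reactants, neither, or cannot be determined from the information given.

The forward reaction is endothermic. Raising T favours the endothermic direction — shift to the right.
Adding inert gas at constant total pressure expands the volume and lowers every reacting partial pressure. With Δn_gas = 1 − 3 = -2, Q moves away from K toward the side with fewer gas moles, so the system shifts toward the side with more gas moles — to the left.
The individual effects push in opposite directions; without quantitative information the net direction cannot be determined.

cannot be determined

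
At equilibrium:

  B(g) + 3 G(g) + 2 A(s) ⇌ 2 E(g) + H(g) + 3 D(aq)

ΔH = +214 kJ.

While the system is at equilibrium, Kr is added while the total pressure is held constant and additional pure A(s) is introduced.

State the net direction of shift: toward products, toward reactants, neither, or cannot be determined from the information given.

Adding inert gas at constant total pressure expands the volume and lowers every reacting partial pressure. With Δn_gas = 3 − 4 = -1, Q moves away from K toward the side with fewer gas moles, so the system shifts toward the side with more gas moles — to the left.
A is a pure solid; its activity is 1 regardless of amount, so Q is unaffected — no shift from this change.
Only the nonzero effect(s) matter; the net shift is to the left.

left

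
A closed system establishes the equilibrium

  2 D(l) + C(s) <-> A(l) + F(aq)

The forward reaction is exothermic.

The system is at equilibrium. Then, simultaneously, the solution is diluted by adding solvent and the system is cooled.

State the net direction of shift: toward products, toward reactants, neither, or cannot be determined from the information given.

right

Dilution lowers every aqueous concentration by the same factor. Δn_aq = 1 − 0 = +1, so the system shifts toward the side with more dissolved moles — to the right.
The forward reaction is exothermic. Lowering T favours the exothermic direction — shift to the right.
All effects act in the same direction — net shift to the right.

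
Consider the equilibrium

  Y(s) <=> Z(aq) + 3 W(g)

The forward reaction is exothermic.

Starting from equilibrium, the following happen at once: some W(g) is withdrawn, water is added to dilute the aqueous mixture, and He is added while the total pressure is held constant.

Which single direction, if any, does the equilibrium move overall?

Removing W (g), a product, drives the reaction to the right.
Dilution lowers every aqueous concentration by the same factor. Δn_aq = 1 − 0 = +1, so the system shifts toward the side with more dissolved moles — to the right.
Adding inert gas at constant total pressure expands the volume and lowers every reacting partial pressure. With Δn_gas = 3 − 0 = +3, Q moves away from K toward the side with fewer gas moles, so the system shifts toward the side with more gas moles — to the right.
All effects act in the same direction — net shift to the right.

right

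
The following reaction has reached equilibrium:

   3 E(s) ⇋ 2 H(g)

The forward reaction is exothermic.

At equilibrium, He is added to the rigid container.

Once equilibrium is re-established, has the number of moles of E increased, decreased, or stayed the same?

At constant volume, adding an inert gas leaves every reacting species' partial pressure unchanged, so Q is unchanged — no shift from this change.
No net shift occurs, so the amount of E is unchanged.

unchanged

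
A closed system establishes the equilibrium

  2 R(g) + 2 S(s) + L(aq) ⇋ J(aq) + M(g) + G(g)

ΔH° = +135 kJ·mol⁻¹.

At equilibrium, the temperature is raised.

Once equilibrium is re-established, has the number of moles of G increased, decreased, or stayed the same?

increases

The forward reaction is endothermic. Raising T favours the endothermic direction — shift to the right.
The net shift is to the right. G is a product, so its amount increases.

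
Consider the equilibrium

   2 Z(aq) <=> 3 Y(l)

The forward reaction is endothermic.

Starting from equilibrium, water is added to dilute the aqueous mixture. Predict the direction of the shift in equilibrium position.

Dilution lowers every aqueous concentration by the same factor. Δn_aq = 0 − 2 = -2, so the system shifts toward the side with more dissolved moles — to the left.

left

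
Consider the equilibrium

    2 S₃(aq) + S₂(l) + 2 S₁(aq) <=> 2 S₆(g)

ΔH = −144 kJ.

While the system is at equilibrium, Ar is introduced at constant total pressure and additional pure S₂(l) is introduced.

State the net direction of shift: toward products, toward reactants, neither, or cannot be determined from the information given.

Adding inert gas at constant total pressure expands the volume and lowers every reacting partial pressure. With Δn_gas = 2 − 0 = +2, Q moves away from K toward the side with fewer gas moles, so the system shifts toward the side with more gas moles — to the right.
S₂ is a pure liquid; its activity is 1 regardless of amount, so Q is unaffected — no shift from this change.
Only the nonzero effect(s) matter; the net shift is to the right.

right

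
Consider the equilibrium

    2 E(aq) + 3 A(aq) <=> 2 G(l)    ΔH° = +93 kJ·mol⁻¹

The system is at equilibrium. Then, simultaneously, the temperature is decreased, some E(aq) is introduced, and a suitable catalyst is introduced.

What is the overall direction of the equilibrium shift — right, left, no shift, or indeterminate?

The forward reaction is endothermic. Lowering T favours the exothermic direction — shift to the left.
Adding E (aq), a reactant, drives the reaction to the right.
A catalyst speeds both forward and reverse rates equally; it changes neither Q nor K — no shift from this change.
The individual effects push in opposite directions; without quantitative information the net direction cannot be determined.

cannot be determined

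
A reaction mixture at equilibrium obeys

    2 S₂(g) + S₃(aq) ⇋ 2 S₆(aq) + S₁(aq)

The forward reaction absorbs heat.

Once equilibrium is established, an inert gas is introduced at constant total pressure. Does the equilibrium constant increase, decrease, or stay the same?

unchanged

The equilibrium constant depends only on temperature. This perturbation may move the position of equilibrium, but since T is unchanged, K itself is unchanged.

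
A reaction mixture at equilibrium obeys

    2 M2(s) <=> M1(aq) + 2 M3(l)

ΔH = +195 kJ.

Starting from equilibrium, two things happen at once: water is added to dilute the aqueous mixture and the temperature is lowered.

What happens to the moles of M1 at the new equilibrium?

cannot be determined

Dilution lowers every aqueous concentration by the same factor. Δn_aq = 1 − 0 = +1, so the system shifts toward the side with more dissolved moles — to the right.
The forward reaction is endothermic. Lowering T favours the exothermic direction — shift to the left.
The two effects oppose each other, so the net shift — and hence the change in M1 — cannot be determined from the given information.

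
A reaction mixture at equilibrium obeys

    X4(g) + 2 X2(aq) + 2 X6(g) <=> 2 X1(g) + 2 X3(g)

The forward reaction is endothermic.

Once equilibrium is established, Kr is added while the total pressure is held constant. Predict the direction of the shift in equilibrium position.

right

Adding inert gas at constant total pressure expands the volume and lowers every reacting partial pressure. With Δn_gas = 4 − 3 = +1, Q moves away from K toward the side with fewer gas moles, so the system shifts toward the side with more gas moles — to the right.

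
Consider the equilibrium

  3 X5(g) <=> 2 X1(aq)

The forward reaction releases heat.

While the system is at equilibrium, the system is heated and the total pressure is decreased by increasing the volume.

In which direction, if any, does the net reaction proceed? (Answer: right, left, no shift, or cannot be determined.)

The forward reaction is exothermic. Raising T favours the endothermic direction — shift to the left.
Gas moles: reactants 3, products 0 (Δn_gas = -3). Expansion shifts the system toward the side with more moles of gas — to the left.
All effects act in the same direction — net shift to the left.

left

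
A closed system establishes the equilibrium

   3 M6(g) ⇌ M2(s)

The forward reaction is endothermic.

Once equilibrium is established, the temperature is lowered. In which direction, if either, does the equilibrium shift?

The forward reaction is endothermic. Lowering T favours the exothermic direction — shift to the left.

left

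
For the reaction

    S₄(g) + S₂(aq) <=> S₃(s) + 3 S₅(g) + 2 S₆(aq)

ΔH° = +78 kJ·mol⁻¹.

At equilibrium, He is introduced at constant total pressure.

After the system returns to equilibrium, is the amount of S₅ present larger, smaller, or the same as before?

Adding inert gas at constant total pressure expands the volume and lowers every reacting partial pressure. With Δn_gas = 3 − 1 = +2, Q moves away from K toward the side with fewer gas moles, so the system shifts toward the side with more gas moles — to the right.
The net shift is to the right. S₅ is a product, so its amount increases.

increases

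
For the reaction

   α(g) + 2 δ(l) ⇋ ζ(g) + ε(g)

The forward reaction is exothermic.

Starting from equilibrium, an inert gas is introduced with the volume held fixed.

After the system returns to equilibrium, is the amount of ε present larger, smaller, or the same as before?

At constant volume, adding an inert gas leaves every reacting species' partial pressure unchanged, so Q is unchanged — no shift from this change.
No net shift occurs, so the amount of ε is unchanged.

unchanged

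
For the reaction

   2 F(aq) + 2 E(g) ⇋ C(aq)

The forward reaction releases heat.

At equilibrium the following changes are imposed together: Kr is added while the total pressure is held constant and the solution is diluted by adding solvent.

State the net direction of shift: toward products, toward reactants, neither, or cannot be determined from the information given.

left

Adding inert gas at constant total pressure expands the volume and lowers every reacting partial pressure. With Δn_gas = 0 − 2 = -2, Q moves away from K toward the side with fewer gas moles, so the system shifts toward the side with more gas moles — to the left.
Dilution lowers every aqueous concentration by the same factor. Δn_aq = 1 − 2 = -1, so the system shifts toward the side with more dissolved moles — to the left.
All effects act in the same direction — net shift to the left.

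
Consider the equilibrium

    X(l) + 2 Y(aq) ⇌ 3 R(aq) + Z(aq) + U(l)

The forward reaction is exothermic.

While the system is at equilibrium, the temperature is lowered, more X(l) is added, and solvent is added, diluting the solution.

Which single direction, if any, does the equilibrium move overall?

The forward reaction is exothermic. Lowering T favours the exothermic direction — shift to the right.
X is a pure liquid; its activity is 1 regardless of amount, so Q is unaffected — no shift from this change.
Dilution lowers every aqueous concentration by the same factor. Δn_aq = 4 − 2 = +2, so the system shifts toward the side with more dissolved moles — to the right.
Only the nonzero effect(s) matter; the net shift is to the right.

right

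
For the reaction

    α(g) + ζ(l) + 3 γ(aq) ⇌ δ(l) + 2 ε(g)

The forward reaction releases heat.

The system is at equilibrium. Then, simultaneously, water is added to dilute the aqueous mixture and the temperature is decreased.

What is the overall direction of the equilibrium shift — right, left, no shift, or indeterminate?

cannot be determined

Dilution lowers every aqueous concentration by the same factor. Δn_aq = 0 − 3 = -3, so the system shifts toward the side with more dissolved moles — to the left.
The forward reaction is exothermic. Lowering T favours the exothermic direction — shift to the right.
The individual effects push in opposite directions; without quantitative information the net direction cannot be determined.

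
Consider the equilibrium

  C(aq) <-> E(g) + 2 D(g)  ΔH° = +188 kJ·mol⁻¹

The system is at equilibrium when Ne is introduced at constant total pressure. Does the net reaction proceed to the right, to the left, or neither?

Adding inert gas at constant total pressure expands the volume and lowers every reacting partial pressure. With Δn_gas = 3 − 0 = +3, Q moves away from K toward the side with fewer gas moles, so the system shifts toward the side with more gas moles — to the right.

right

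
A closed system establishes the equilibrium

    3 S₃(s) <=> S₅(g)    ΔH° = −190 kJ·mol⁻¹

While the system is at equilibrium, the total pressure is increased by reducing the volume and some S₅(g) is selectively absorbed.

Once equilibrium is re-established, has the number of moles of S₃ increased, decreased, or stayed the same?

Gas moles: reactants 0, products 1 (Δn_gas = +1). Compression shifts the system toward the side with fewer moles of gas — to the left.
Removing S₅ (g), a product, drives the reaction to the right.
The two effects oppose each other, so the net shift — and hence the change in S₃ — cannot be determined from the given information.

cannot be determined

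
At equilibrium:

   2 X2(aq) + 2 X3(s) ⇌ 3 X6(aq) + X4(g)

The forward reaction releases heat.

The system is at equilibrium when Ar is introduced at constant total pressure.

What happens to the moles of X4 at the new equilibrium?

increases

Adding inert gas at constant total pressure expands the volume and lowers every reacting partial pressure. With Δn_gas = 1 − 0 = +1, Q moves away from K toward the side with fewer gas moles, so the system shifts toward the side with more gas moles — to the right.
The net shift is to the right. X4 is a product, so its amount increases.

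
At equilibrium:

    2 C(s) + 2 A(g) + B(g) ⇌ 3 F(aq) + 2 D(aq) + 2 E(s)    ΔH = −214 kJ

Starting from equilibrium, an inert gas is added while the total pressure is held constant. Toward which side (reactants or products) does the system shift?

Adding inert gas at constant total pressure expands the volume and lowers every reacting partial pressure. With Δn_gas = 0 − 3 = -3, Q moves away from K toward the side with fewer gas moles, so the system shifts toward the side with more gas moles — to the left.

left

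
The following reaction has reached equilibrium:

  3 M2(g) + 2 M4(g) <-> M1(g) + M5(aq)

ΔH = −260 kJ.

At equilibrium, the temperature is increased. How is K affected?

decreases

K depends on temperature via the van 't Hoff relation. The forward reaction is exothermic, so raising T decreases K.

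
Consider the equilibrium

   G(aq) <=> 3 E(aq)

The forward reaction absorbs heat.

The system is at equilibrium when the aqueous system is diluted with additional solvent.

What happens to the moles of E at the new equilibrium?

increases

Dilution lowers every aqueous concentration by the same factor. Δn_aq = 3 − 1 = +2, so the system shifts toward the side with more dissolved moles — to the right.
The net shift is to the right. E is a product, so its amount increases.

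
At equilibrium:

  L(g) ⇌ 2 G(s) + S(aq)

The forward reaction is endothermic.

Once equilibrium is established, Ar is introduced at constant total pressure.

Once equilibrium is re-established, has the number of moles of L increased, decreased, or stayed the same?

increases

Adding inert gas at constant total pressure expands the volume and lowers every reacting partial pressure. With Δn_gas = 0 − 1 = -1, Q moves away from K toward the side with fewer gas moles, so the system shifts toward the side with more gas moles — to the left.
The net shift is to the left. L is a reactant, so its amount increases.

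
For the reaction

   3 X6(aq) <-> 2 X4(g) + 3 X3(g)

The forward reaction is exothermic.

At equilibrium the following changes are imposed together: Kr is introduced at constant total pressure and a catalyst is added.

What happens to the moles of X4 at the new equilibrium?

increases

Adding inert gas at constant total pressure expands the volume and lowers every reacting partial pressure. With Δn_gas = 5 − 0 = +5, Q moves away from K toward the side with fewer gas moles, so the system shifts toward the side with more gas moles — to the right.
A catalyst speeds both forward and reverse rates equally; it changes neither Q nor K — no shift from this change.
The net shift is to the right. X4 is a product, so its amount increases.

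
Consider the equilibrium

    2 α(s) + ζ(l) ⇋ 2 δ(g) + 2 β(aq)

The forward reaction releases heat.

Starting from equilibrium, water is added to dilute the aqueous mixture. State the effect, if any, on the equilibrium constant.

The equilibrium constant depends only on temperature. This perturbation may move the position of equilibrium, but since T is unchanged, K itself is unchanged.

unchanged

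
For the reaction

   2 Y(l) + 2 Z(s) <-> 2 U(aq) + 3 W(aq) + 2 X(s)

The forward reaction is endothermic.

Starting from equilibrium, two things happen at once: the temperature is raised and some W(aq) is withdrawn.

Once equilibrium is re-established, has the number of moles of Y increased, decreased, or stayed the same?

decreases

The forward reaction is endothermic. Raising T favours the endothermic direction — shift to the right.
Removing W (aq), a product, drives the reaction to the right.
The net shift is to the right. Y is a reactant, so its amount decreases.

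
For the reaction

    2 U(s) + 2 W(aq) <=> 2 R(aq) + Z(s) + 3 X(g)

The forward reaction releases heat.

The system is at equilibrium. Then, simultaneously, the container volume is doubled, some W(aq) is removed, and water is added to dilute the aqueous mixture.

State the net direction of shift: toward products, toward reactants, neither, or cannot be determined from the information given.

cannot be determined

Gas moles: reactants 0, products 3 (Δn_gas = +3). Expansion shifts the system toward the side with more moles of gas — to the right.
Removing W (aq), a reactant, drives the reaction to the left.
Dilution scales every aqueous concentration by the same factor. Δn_aq = 2 − 2 = 0, so Q is unchanged — no shift.
The individual effects push in opposite directions; without quantitative information the net direction cannot be determined.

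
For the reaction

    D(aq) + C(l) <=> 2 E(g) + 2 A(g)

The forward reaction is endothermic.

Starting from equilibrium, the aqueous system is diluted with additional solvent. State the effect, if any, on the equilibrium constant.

The equilibrium constant depends only on temperature. This perturbation may move the position of equilibrium, but since T is unchanged, K itself is unchanged.

unchanged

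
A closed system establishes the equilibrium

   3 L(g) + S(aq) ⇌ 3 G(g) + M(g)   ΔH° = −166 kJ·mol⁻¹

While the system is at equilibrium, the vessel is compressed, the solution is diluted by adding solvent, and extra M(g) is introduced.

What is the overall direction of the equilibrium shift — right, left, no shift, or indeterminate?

Gas moles: reactants 3, products 4 (Δn_gas = +1). Compression shifts the system toward the side with fewer moles of gas — to the left.
Dilution lowers every aqueous concentration by the same factor. Δn_aq = 0 − 1 = -1, so the system shifts toward the side with more dissolved moles — to the left.
Adding M (g), a product, drives the reaction to the left.
All effects act in the same direction — net shift to the left.

left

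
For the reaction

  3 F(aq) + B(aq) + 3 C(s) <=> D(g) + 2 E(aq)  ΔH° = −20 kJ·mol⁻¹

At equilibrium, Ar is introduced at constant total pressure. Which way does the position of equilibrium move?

right

Adding inert gas at constant total pressure expands the volume and lowers every reacting partial pressure. With Δn_gas = 1 − 0 = +1, Q moves away from K toward the side with fewer gas moles, so the system shifts toward the side with more gas moles — to the right.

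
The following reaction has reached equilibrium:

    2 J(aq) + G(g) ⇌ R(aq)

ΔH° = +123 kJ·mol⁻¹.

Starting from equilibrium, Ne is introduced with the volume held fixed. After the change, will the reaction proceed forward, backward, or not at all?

At constant volume, adding an inert gas leaves every reacting species' partial pressure unchanged, so Q is unchanged — no shift from this change.

no shift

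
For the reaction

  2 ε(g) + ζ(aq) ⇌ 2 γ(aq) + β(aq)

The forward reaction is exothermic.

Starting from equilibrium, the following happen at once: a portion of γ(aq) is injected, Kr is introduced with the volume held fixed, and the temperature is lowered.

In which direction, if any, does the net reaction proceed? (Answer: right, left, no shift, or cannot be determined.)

cannot be determined

Adding γ (aq), a product, drives the reaction to the left.
At constant volume, adding an inert gas leaves every reacting species' partial pressure unchanged, so Q is unchanged — no shift from this change.
The forward reaction is exothermic. Lowering T favours the exothermic direction — shift to the right.
The individual effects push in opposite directions; without quantitative information the net direction cannot be determined.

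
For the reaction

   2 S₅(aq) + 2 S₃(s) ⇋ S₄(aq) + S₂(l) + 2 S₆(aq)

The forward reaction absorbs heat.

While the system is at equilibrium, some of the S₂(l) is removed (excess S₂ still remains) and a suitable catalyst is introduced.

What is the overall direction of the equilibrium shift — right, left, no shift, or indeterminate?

no shift

S₂ is a pure liquid; its activity is 1 regardless of amount, so Q is unaffected — no shift from this change.
A catalyst speeds both forward and reverse rates equally; it changes neither Q nor K — no shift from this change.
None of the changes alters Q relative to K, so there is no net shift.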